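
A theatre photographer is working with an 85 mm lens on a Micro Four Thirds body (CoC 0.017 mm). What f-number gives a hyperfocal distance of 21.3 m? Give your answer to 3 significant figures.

f/20

Rearrange H = f²/(N·c) + f for N: N = f² / ((H − f)·c).
N = 85² / ((21300 − 85) × 0.017) = 7225 / 360.7 ≈ 20.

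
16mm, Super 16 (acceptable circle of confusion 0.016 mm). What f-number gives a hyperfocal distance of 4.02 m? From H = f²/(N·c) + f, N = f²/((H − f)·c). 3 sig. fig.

f/4

Rearrange H = f²/(N·c) + f for N: N = f² / ((H − f)·c).
N = 16² / ((4020 − 16) × 0.016) = 256 / 64.06 ≈ 4.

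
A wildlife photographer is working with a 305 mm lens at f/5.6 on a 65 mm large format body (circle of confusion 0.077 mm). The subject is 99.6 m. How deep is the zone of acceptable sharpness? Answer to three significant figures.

116 m

Hyperfocal distance H = f²/(N·c) + f = 305²/(5.6 × 0.077) + 305 = 93025/0.4312 + 305 ≈ 216040.2 mm ≈ 216.0 m.
Near limit Dn = s·(H − f)/(H + s − 2f) = 99600 × (216040.2 − 305) / (216040.2 + 99600 − 2 × 305) = 99600 × 215735.2 / 315030.2 ≈ 68207 mm.
Far limit Df = s·(H − f)/(H − s) = 99600 × (216040.2 − 305) / (216040.2 − 99600) = 99600 × 215735.2 / 116440.2 ≈ 184534 mm.
Depth of field = Df − Dn = 184534 − 68207 ≈ 116327 mm ≈ 116 m.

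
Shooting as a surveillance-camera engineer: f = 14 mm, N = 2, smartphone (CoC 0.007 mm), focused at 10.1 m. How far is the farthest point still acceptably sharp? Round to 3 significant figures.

Hyperfocal distance H = f²/(N·c) + f = 14²/(2 × 0.007) + 14 = 196/0.014 + 14 ≈ 14014.0 mm ≈ 14.01 m.
Far limit Df = s·(H − f)/(H − s) = 10100 × (14014.0 − 14) / (14014.0 − 10100) = 10100 × 14000.0 / 3914.0 ≈ 36127 mm ≈ 36.1 m.

36.1 m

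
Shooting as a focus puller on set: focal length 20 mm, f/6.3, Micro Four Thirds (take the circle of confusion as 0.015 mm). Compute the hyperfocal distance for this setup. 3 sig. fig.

Hyperfocal distance H = f²/(N·c) + f = 20²/(6.3 × 0.015) + 20 = 400/0.0945 + 20 ≈ 4252.8 mm ≈ 4.25 m.

4.25 m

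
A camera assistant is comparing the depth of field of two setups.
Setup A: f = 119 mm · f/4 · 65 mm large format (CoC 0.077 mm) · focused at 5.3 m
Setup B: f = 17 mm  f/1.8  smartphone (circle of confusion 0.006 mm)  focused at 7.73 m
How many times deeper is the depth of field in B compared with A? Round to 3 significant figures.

4.02

Setup A: H = 119²/(4×0.077) + 119 ≈ 46096.3 mm; DoF = Df − Dn = 5973.1 − 4763.2 ≈ 1209.9 mm.
Setup B: H = 17²/(1.8×0.006) + 17 ≈ 26776.3 mm; DoF = Df − Dn = 10860.4 − 6000.5 ≈ 4859.9 mm.
Ratio = 4859.9 / 1209.9 ≈ 4.02.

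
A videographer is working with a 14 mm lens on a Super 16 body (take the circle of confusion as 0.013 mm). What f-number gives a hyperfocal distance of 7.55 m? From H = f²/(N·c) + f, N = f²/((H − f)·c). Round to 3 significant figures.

Rearrange H = f²/(N·c) + f for N: N = f² / ((H − f)·c).
N = 14² / ((7550 − 14) × 0.013) = 196 / 97.97 ≈ 2.00.

f/2.00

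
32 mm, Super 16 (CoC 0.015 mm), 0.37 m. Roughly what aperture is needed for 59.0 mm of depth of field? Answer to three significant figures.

f/16

Write h = H − f = f²/(N·c). The thin-lens limits are Dn = s·h/(h + (s−f)) and Df = s·h/(h − (s−f)), so DoF = Df − Dn = 2·s·(s−f)·h / (h² − (s−f)²).
That is a quadratic in h: DoF·h² − 2·s·(s−f)·h − DoF·(s−f)² = 0 ⇒ h = (s−f)·(s + √(s² + DoF²)) / DoF = 338 × (370 + √(370² + 59²)) / 59 = 338 × (370 + 374.675) / 59 ≈ 4266.1 mm.
Then N = f²/(c·h) = 32² / (0.015 × 4266.1) = 1024 / 63.992 ≈ 16.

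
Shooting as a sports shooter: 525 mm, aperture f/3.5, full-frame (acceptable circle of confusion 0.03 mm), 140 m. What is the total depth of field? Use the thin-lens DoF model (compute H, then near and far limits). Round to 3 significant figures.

14.9 m

Hyperfocal distance H = f²/(N·c) + f = 525²/(3.5 × 0.03) + 525 = 275625/0.105 + 525 ≈ 2625525.0 mm ≈ 2626 m.
Near limit Dn = s·(H − f)/(H + s − 2f) = 140000 × (2625525.0 − 525) / (2625525.0 + 140000 − 2 × 525) = 140000 × 2625000.0 / 2764475.0 ≈ 132937 mm.
Far limit Df = s·(H − f)/(H − s) = 140000 × (2625525.0 − 525) / (2625525.0 − 140000) = 140000 × 2625000.0 / 2485525.0 ≈ 147856 mm.
Depth of field = Df − Dn = 147856 − 132937 ≈ 14919 mm ≈ 14.9 m.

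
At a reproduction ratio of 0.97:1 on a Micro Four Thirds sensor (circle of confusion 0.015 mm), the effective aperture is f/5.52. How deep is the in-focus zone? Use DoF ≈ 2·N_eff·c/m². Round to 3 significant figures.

0.176 mm

At magnification m, DoF ≈ 2·N_eff·c/m² = 2 × 5.52 × 0.015 / 0.97² = 0.1656 / 0.9409 ≈ 0.176 mm.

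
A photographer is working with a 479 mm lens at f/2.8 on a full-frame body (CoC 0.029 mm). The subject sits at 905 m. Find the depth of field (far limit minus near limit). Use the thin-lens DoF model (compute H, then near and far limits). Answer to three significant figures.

Hyperfocal distance H = f²/(N·c) + f = 479²/(2.8 × 0.029) + 479 = 229441/0.0812 + 479 ≈ 2826107.1 mm ≈ 2826 m.
Near limit Dn = s·(H − f)/(H + s − 2f) = 905000 × (2826107.1 − 479) / (2826107.1 + 905000 − 2 × 479) = 905000 × 2825628.1 / 3730149.1 ≈ 685547 mm.
Far limit Df = s·(H − f)/(H − s) = 905000 × (2826107.1 − 479) / (2826107.1 − 905000) = 905000 × 2825628.1 / 1921107.1 ≈ 1331104 mm.
Depth of field = Df − Dn = 1331104 − 685547 ≈ 645557 mm ≈ 646 m.

646 m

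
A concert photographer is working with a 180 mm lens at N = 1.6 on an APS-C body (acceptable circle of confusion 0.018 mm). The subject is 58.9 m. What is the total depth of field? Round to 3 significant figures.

Hyperfocal distance H = f²/(N·c) + f = 180²/(1.6 × 0.018) + 180 = 32400/0.0288 + 180 ≈ 1125180.0 mm ≈ 1125 m.
Near limit Dn = s·(H − f)/(H + s − 2f) = 58900 × (1125180.0 − 180) / (1125180.0 + 58900 − 2 × 180) = 58900 × 1125000.0 / 1183720.0 ≈ 55978.2 mm.
Far limit Df = s·(H − f)/(H − s) = 58900 × (1125180.0 − 180) / (1125180.0 − 58900) = 58900 × 1125000.0 / 1066280.0 ≈ 62143.6 mm.
Depth of field = Df − Dn = 62143.6 − 55978.2 ≈ 6165.4 mm ≈ 6.17 m.

6.17 m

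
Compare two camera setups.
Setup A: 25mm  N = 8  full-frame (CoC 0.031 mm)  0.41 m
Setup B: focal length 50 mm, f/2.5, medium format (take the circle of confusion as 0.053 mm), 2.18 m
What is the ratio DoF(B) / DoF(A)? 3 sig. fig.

3.89

Setup A: H = 25²/(8×0.031) + 25 ≈ 2545.2 mm; DoF = Df − Dn = 483.93 − 355.67 ≈ 128.26 mm.
Setup B: H = 50²/(2.5×0.053) + 50 ≈ 18917.9 mm; DoF = Df − Dn = 2457.42 − 1958.86 ≈ 498.56 mm.
Ratio = 498.56 / 128.26 ≈ 3.89.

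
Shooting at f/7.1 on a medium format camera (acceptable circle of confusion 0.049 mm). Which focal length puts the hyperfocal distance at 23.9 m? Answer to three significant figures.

From H = f²/(N·c) + f, with f ≪ H: f ≈ √(H·N·c) = √(23900 × 7.1 × 0.049) = √8314.8 ≈ 91.19 mm.
Exact: f² + N·c·f − N·c·H = 0 ⇒ f = (−N·c + √((N·c)² + 4·N·c·H))/2 = (−0.3479 + √33259)/2 ≈ 91.012 mm ≈ 91.0 mm.

91.0 mm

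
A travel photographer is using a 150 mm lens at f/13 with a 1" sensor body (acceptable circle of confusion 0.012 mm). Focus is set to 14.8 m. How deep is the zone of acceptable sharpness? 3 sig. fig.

Hyperfocal distance H = f²/(N·c) + f = 150²/(13 × 0.012) + 150 = 22500/0.156 + 150 ≈ 144380.8 mm ≈ 144.4 m.
Near limit Dn = s·(H − f)/(H + s − 2f) = 14800 × (144380.8 − 150) / (144380.8 + 14800 − 2 × 150) = 14800 × 144230.8 / 158880.8 ≈ 13435.3 mm.
Far limit Df = s·(H − f)/(H − s) = 14800 × (144380.8 − 150) / (144380.8 − 14800) = 14800 × 144230.8 / 129580.8 ≈ 16473.2 mm.
Depth of field = Df − Dn = 16473.2 − 13435.3 ≈ 3037.9 mm ≈ 3.04 m.

3.04 m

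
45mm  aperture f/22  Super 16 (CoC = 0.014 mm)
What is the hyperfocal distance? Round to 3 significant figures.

6.62 m

Hyperfocal distance H = f²/(N·c) + f = 45²/(22 × 0.014) + 45 = 2025/0.308 + 45 ≈ 6619.7 mm ≈ 6.62 m.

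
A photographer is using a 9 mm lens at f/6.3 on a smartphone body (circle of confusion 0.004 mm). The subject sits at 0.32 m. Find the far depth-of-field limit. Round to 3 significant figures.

354 mm

Hyperfocal distance H = f²/(N·c) + f = 9²/(6.3 × 0.004) + 9 = 81/0.0252 + 9 ≈ 3223.3 mm ≈ 3.223 m.
Far limit Df = s·(H − f)/(H − s) = 320 × (3223.3 − 9) / (3223.3 − 320) = 320 × 3214.3 / 2903.3 ≈ 354.28 mm.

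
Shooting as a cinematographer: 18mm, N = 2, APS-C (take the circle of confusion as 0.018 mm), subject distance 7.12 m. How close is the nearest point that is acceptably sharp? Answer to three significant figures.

3.98 m

Hyperfocal distance H = f²/(N·c) + f = 18²/(2 × 0.018) + 18 = 324/0.036 + 18 ≈ 9018.0 mm ≈ 9.018 m.
Near limit Dn = s·(H − f)/(H + s − 2f) = 7120 × (9018.0 − 18) / (9018.0 + 7120 − 2 × 18) = 7120 × 9000.0 / 16102.0 ≈ 3979.6 mm ≈ 3.98 m.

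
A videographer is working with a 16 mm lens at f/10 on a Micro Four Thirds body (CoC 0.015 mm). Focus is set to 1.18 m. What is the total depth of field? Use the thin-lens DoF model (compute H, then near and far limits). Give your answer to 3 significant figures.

3.01 m

Hyperfocal distance H = f²/(N·c) + f = 16²/(10 × 0.015) + 16 = 256/0.15 + 16 ≈ 1722.7 mm ≈ 1.723 m.
Near limit Dn = s·(H − f)/(H + s − 2f) = 1180 × (1722.7 − 16) / (1722.7 + 1180 − 2 × 16) = 1180 × 1706.7 / 2870.7 ≈ 701.5 mm.
Far limit Df = s·(H − f)/(H − s) = 1180 × (1722.7 − 16) / (1722.7 − 1180) = 1180 × 1706.7 / 542.7 ≈ 3711.1 mm.
Depth of field = Df − Dn = 3711.1 − 701.5 ≈ 3009.6 mm ≈ 3.01 m.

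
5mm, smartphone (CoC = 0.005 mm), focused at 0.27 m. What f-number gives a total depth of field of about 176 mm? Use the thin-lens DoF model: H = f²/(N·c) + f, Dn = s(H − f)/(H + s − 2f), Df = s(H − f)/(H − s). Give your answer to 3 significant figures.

f/5.61

Write h = H − f = f²/(N·c). The thin-lens limits are Dn = s·h/(h + (s−f)) and Df = s·h/(h − (s−f)), so DoF = Df − Dn = 2·s·(s−f)·h / (h² − (s−f)²).
That is a quadratic in h: DoF·h² − 2·s·(s−f)·h − DoF·(s−f)² = 0 ⇒ h = (s−f)·(s + √(s² + DoF²)) / DoF = 265 × (270 + √(270² + 176²)) / 176 = 265 × (270 + 322.298) / 176 ≈ 891.81 mm.
Then N = f²/(c·h) = 5² / (0.005 × 891.81) = 25 / 4.4591 ≈ 5.61.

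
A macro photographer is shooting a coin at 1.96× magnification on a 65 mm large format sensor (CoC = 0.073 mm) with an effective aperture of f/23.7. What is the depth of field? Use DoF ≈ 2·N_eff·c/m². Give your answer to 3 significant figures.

At magnification m, DoF ≈ 2·N_eff·c/m² = 2 × 23.7 × 0.073 / 1.96² = 3.46 / 3.842 ≈ 0.901 mm.

0.901 mm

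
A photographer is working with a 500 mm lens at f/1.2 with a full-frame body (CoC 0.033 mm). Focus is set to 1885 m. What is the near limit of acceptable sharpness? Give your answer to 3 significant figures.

1450 m

Hyperfocal distance H = f²/(N·c) + f = 500²/(1.2 × 0.033) + 500 = 250000/0.0396 + 500 ≈ 6313631.3 mm ≈ 6314 m.
Near limit Dn = s·(H − f)/(H + s − 2f) = 1885000 × (6313631.3 − 500) / (6313631.3 + 1885000 − 2 × 500) = 1885000 × 6313131.3 / 8197631.3 ≈ 1451670 mm ≈ 1450 m.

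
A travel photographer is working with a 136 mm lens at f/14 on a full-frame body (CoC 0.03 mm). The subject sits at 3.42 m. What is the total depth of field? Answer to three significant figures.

Hyperfocal distance H = f²/(N·c) + f = 136²/(14 × 0.03) + 136 = 18496/0.42 + 136 ≈ 44174.1 mm ≈ 44.17 m.
Near limit Dn = s·(H − f)/(H + s − 2f) = 3420 × (44174.1 − 136) / (44174.1 + 3420 − 2 × 136) = 3420 × 44038.1 / 47322.1 ≈ 3182.66 mm.
Far limit Df = s·(H − f)/(H − s) = 3420 × (44174.1 − 136) / (44174.1 − 3420) = 3420 × 44038.1 / 40754.1 ≈ 3695.59 mm.
Depth of field = Df − Dn = 3695.59 − 3182.66 ≈ 512.93 mm ≈ 0.513 m.

0.513 m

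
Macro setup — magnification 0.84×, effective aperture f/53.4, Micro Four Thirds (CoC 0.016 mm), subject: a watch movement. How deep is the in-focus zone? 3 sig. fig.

At magnification m, DoF ≈ 2·N_eff·c/m² = 2 × 53.4 × 0.016 / 0.84² = 1.709 / 0.7056 ≈ 2.42 mm.

2.42 mm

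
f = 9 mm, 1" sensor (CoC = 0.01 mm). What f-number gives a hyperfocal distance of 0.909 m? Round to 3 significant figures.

Rearrange H = f²/(N·c) + f for N: N = f² / ((H − f)·c).
N = 9² / ((909 − 9) × 0.01) = 81 / 9.000 ≈ 9.

f/9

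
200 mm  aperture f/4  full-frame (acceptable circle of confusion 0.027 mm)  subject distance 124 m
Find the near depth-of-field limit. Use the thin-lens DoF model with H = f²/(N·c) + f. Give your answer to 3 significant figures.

Hyperfocal distance H = f²/(N·c) + f = 200²/(4 × 0.027) + 200 = 40000/0.108 + 200 ≈ 370570.4 mm ≈ 370.6 m.
Near limit Dn = s·(H − f)/(H + s − 2f) = 124000 × (370570.4 − 200) / (370570.4 + 124000 − 2 × 200) = 124000 × 370370.4 / 494170.4 ≈ 92935 mm ≈ 92.9 m.

92.9 m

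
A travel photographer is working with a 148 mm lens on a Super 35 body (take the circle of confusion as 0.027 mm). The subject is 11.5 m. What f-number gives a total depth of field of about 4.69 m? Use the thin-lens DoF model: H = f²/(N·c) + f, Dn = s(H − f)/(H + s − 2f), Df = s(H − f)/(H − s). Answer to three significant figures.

f/14

Write h = H − f = f²/(N·c). The thin-lens limits are Dn = s·h/(h + (s−f)) and Df = s·h/(h − (s−f)), so DoF = Df − Dn = 2·s·(s−f)·h / (h² − (s−f)²).
That is a quadratic in h: DoF·h² − 2·s·(s−f)·h − DoF·(s−f)² = 0 ⇒ h = (s−f)·(s + √(s² + DoF²)) / DoF = 11352 × (11500 + √(11500² + 4690²)) / 4690 = 11352 × (11500 + 12419.6) / 4690 ≈ 57897 mm.
Then N = f²/(c·h) = 148² / (0.027 × 57897) = 21904 / 1563.2 ≈ 14.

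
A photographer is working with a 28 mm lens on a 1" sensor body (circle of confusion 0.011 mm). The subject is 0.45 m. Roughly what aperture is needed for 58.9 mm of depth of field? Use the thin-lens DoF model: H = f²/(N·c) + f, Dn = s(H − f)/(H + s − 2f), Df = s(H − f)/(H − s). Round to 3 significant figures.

Write h = H − f = f²/(N·c). The thin-lens limits are Dn = s·h/(h + (s−f)) and Df = s·h/(h − (s−f)), so DoF = Df − Dn = 2·s·(s−f)·h / (h² − (s−f)²).
That is a quadratic in h: DoF·h² − 2·s·(s−f)·h − DoF·(s−f)² = 0 ⇒ h = (s−f)·(s + √(s² + DoF²)) / DoF = 422 × (450 + √(450² + 58.9²)) / 58.9 = 422 × (450 + 453.838) / 58.9 ≈ 6475.7 mm.
Then N = f²/(c·h) = 28² / (0.011 × 6475.7) = 784 / 71.233 ≈ 11.

f/11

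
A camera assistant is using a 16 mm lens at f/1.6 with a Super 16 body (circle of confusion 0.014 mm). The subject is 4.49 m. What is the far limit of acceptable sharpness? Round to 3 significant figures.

Hyperfocal distance H = f²/(N·c) + f = 16²/(1.6 × 0.014) + 16 = 256/0.0224 + 16 ≈ 11444.6 mm ≈ 11.44 m.
Far limit Df = s·(H − f)/(H − s) = 4490 × (11444.6 − 16) / (11444.6 − 4490) = 4490 × 11428.6 / 6954.6 ≈ 7378.5 mm ≈ 7.38 m.

7.38 m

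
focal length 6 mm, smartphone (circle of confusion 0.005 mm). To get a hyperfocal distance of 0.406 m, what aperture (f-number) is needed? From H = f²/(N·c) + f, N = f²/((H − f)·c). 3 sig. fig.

f/18

Rearrange H = f²/(N·c) + f for N: N = f² / ((H − f)·c).
N = 6² / ((406 − 6) × 0.005) = 36 / 2.000 ≈ 18.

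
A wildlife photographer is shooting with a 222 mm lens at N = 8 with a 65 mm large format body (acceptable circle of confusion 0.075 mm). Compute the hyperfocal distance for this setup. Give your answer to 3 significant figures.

Hyperfocal distance H = f²/(N·c) + f = 222²/(8 × 0.075) + 222 = 49284/0.6 + 222 ≈ 82362.0 mm ≈ 82.4 m.

82.4 m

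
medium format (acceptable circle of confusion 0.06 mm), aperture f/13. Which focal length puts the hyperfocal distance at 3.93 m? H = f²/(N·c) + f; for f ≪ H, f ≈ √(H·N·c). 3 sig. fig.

From H = f²/(N·c) + f, with f ≪ H: f ≈ √(H·N·c) = √(3930 × 13 × 0.06) = √3065.4 ≈ 55.37 mm.
Exact: f² + N·c·f − N·c·H = 0 ⇒ f = (−N·c + √((N·c)² + 4·N·c·H))/2 = (−0.78 + √12262)/2 ≈ 54.977 mm ≈ 55.0 mm.

55.0 mm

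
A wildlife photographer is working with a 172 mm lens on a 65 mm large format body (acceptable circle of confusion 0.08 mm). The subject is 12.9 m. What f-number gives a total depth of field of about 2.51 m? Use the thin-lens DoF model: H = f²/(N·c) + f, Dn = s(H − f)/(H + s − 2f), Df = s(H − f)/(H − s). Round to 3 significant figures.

Write h = H − f = f²/(N·c). The thin-lens limits are Dn = s·h/(h + (s−f)) and Df = s·h/(h − (s−f)), so DoF = Df − Dn = 2·s·(s−f)·h / (h² − (s−f)²).
That is a quadratic in h: DoF·h² − 2·s·(s−f)·h − DoF·(s−f)² = 0 ⇒ h = (s−f)·(s + √(s² + DoF²)) / DoF = 12728 × (12900 + √(12900² + 2510²)) / 2510 = 12728 × (12900 + 13141.9) / 2510 ≈ 132056 mm.
Then N = f²/(c·h) = 172² / (0.08 × 132056) = 29584 / 10565 ≈ 2.80.

f/2.80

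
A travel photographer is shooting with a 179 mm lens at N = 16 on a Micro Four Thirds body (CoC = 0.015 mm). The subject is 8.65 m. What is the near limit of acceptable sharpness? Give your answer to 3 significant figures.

8.13 m

Hyperfocal distance H = f²/(N·c) + f = 179²/(16 × 0.015) + 179 = 32041/0.24 + 179 ≈ 133683.2 mm ≈ 133.7 m.
Near limit Dn = s·(H − f)/(H + s − 2f) = 8650 × (133683.2 − 179) / (133683.2 + 8650 − 2 × 179) = 8650 × 133504.2 / 141975.2 ≈ 8133.9 mm ≈ 8.13 m.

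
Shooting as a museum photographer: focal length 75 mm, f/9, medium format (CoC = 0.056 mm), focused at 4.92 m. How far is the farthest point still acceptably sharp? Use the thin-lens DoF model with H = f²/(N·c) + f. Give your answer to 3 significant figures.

8.69 m

Hyperfocal distance H = f²/(N·c) + f = 75²/(9 × 0.056) + 75 = 5625/0.504 + 75 ≈ 11235.7 mm ≈ 11.24 m.
Far limit Df = s·(H − f)/(H − s) = 4920 × (11235.7 − 75) / (11235.7 − 4920) = 4920 × 11160.7 / 6315.7 ≈ 8694.3 mm ≈ 8.69 m.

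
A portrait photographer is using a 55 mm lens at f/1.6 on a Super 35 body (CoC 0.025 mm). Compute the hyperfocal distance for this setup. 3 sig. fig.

75.7 m

Hyperfocal distance H = f²/(N·c) + f = 55²/(1.6 × 0.025) + 55 = 3025/0.04 + 55 ≈ 75680.0 mm ≈ 75.7 m.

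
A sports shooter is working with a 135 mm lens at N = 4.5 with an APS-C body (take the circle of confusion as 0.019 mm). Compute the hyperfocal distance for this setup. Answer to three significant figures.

213 m

Hyperfocal distance H = f²/(N·c) + f = 135²/(4.5 × 0.019) + 135 = 18225/0.0855 + 135 ≈ 213292.9 mm ≈ 213 m.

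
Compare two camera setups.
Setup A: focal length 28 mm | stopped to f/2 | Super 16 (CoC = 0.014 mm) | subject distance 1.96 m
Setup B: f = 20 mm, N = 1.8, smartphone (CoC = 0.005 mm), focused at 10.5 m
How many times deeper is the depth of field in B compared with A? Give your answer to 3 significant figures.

19.3

Setup A: H = 28²/(2×0.014) + 28 ≈ 28028.0 mm; DoF = Df − Dn = 2105.26 − 1833.49 ≈ 271.77 mm.
Setup B: H = 20²/(1.8×0.005) + 20 ≈ 44464.4 mm; DoF = Df − Dn = 13739.9 − 8496.5 ≈ 5243.4 mm.
Ratio = 5243.4 / 271.77 ≈ 19.3.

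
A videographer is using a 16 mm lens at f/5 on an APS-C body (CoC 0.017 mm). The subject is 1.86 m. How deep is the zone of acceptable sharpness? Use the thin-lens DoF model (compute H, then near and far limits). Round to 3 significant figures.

Hyperfocal distance H = f²/(N·c) + f = 16²/(5 × 0.017) + 16 = 256/0.085 + 16 ≈ 3027.8 mm ≈ 3.028 m.
Near limit Dn = s·(H − f)/(H + s − 2f) = 1860 × (3027.8 − 16) / (3027.8 + 1860 − 2 × 16) = 1860 × 3011.8 / 4855.8 ≈ 1153.7 mm.
Far limit Df = s·(H − f)/(H − s) = 1860 × (3027.8 − 16) / (3027.8 − 1860) = 1860 × 3011.8 / 1167.8 ≈ 4797.1 mm.
Depth of field = Df − Dn = 4797.1 − 1153.7 ≈ 3643.4 mm ≈ 3.64 m.

3.64 m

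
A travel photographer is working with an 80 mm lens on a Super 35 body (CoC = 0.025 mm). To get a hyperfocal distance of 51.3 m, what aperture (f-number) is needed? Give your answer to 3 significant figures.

Rearrange H = f²/(N·c) + f for N: N = f² / ((H − f)·c).
N = 80² / ((51300 − 80) × 0.025) = 6400 / 1280 ≈ 5.

f/5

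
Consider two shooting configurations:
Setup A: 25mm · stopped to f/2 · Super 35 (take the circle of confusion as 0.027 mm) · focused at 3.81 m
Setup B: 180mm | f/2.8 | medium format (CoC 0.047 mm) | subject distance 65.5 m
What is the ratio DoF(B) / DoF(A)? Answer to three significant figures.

13.4

Setup A: H = 25²/(2×0.027) + 25 ≈ 11599.1 mm; DoF = Df − Dn = 5661.4 − 2871.1 ≈ 2790.3 mm.
Setup B: H = 180²/(2.8×0.047) + 180 ≈ 246380.6 mm; DoF = Df − Dn = 89154 − 51766 ≈ 37388 mm.
Ratio = 37388 / 2790.3 ≈ 13.4.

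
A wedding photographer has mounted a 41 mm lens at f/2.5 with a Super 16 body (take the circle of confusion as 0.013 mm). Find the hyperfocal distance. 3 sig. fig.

Hyperfocal distance H = f²/(N·c) + f = 41²/(2.5 × 0.013) + 41 = 1681/0.0325 + 41 ≈ 51764.1 mm ≈ 51.8 m.

51.8 m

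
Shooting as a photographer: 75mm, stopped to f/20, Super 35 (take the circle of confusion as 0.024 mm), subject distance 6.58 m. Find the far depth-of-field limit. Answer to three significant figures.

14.8 m

Hyperfocal distance H = f²/(N·c) + f = 75²/(20 × 0.024) + 75 = 5625/0.48 + 75 ≈ 11793.8 mm ≈ 11.79 m.
Far limit Df = s·(H − f)/(H − s) = 6580 × (11793.8 − 75) / (11793.8 − 6580) = 6580 × 11718.8 / 5213.8 ≈ 14790 mm ≈ 14.8 m.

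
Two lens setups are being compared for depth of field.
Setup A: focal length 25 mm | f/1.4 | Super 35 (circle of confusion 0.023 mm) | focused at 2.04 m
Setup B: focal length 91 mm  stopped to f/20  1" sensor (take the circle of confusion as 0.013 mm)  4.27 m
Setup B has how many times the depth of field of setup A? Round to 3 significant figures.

Setup A: H = 25²/(1.4×0.023) + 25 ≈ 19434.9 mm; DoF = Df − Dn = 2276.31 − 1848.14 ≈ 428.17 mm.
Setup B: H = 91²/(20×0.013) + 91 ≈ 31941.0 mm; DoF = Df − Dn = 4914.9 − 3774.7 ≈ 1140.2 mm.
Ratio = 1140.2 / 428.17 ≈ 2.66.

2.66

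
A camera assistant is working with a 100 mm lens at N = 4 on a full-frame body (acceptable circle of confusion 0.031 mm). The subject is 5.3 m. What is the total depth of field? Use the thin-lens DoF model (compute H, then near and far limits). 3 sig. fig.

Hyperfocal distance H = f²/(N·c) + f = 100²/(4 × 0.031) + 100 = 10000/0.124 + 100 ≈ 80745.2 mm ≈ 80.75 m.
Near limit Dn = s·(H − f)/(H + s − 2f) = 5300 × (80745.2 − 100) / (80745.2 + 5300 − 2 × 100) = 5300 × 80645.2 / 85845.2 ≈ 4978.96 mm.
Far limit Df = s·(H − f)/(H − s) = 5300 × (80745.2 − 100) / (80745.2 − 5300) = 5300 × 80645.2 / 75445.2 ≈ 5665.30 mm.
Depth of field = Df − Dn = 5665.30 − 4978.96 ≈ 686.34 mm ≈ 0.686 m.

0.686 m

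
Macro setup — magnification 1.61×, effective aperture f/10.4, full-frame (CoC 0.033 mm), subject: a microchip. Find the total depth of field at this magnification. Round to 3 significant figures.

0.265 mm

At magnification m, DoF ≈ 2·N_eff·c/m² = 2 × 10.4 × 0.033 / 1.61² = 0.6864 / 2.592 ≈ 0.265 mm.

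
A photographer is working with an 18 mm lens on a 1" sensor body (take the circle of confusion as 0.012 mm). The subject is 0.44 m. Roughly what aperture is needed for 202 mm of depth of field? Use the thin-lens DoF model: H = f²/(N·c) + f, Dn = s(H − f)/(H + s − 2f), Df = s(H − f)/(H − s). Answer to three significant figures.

Write h = H − f = f²/(N·c). The thin-lens limits are Dn = s·h/(h + (s−f)) and Df = s·h/(h − (s−f)), so DoF = Df − Dn = 2·s·(s−f)·h / (h² − (s−f)²).
That is a quadratic in h: DoF·h² − 2·s·(s−f)·h − DoF·(s−f)² = 0 ⇒ h = (s−f)·(s + √(s² + DoF²)) / DoF = 422 × (440 + √(440² + 202²)) / 202 = 422 × (440 + 484.153) / 202 ≈ 1930.7 mm.
Then N = f²/(c·h) = 18² / (0.012 × 1930.7) = 324 / 23.168 ≈ 14.

f/14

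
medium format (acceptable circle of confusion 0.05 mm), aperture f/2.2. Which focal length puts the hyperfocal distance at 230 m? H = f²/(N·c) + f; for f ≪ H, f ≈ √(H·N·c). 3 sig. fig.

159 mm

From H = f²/(N·c) + f, with f ≪ H: f ≈ √(H·N·c) = √(230000 × 2.2 × 0.05) = √25300 ≈ 159.1 mm.
The +f correction barely moves this — solving exactly, f² + N·c·f − N·c·H = 0 ⇒ f = (−N·c + √((N·c)² + 4·N·c·H))/2 = (−0.11 + √101200)/2 ≈ 159.00 mm, so f ≈ 159 mm.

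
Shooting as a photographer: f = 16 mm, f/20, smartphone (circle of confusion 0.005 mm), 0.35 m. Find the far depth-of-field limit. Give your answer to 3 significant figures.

403 mm

Hyperfocal distance H = f²/(N·c) + f = 16²/(20 × 0.005) + 16 = 256/0.1 + 16 ≈ 2576.0 mm ≈ 2.576 m.
Far limit Df = s·(H − f)/(H − s) = 350 × (2576.0 − 16) / (2576.0 − 350) = 350 × 2560.0 / 2226.0 ≈ 402.52 mm.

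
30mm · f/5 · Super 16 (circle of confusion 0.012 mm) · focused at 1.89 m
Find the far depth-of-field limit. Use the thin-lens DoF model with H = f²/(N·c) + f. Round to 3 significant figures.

Hyperfocal distance H = f²/(N·c) + f = 30²/(5 × 0.012) + 30 = 900/0.06 + 30 ≈ 15030.0 mm ≈ 15.03 m.
Far limit Df = s·(H − f)/(H − s) = 1890 × (15030.0 − 30) / (15030.0 − 1890) = 1890 × 15000.0 / 13140.0 ≈ 2157.5 mm ≈ 2.16 m.

2.16 m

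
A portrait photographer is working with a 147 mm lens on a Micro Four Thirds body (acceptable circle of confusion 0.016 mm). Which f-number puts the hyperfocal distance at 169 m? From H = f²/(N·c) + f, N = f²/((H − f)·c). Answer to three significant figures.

f/8

Rearrange H = f²/(N·c) + f for N: N = f² / ((H − f)·c).
N = 147² / ((169000 − 147) × 0.016) = 21609 / 2702 ≈ 8.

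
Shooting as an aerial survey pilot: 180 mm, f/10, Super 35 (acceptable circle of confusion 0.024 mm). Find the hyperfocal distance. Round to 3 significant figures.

Hyperfocal distance H = f²/(N·c) + f = 180²/(10 × 0.024) + 180 = 32400/0.24 + 180 ≈ 135180.0 mm ≈ 135 m.

135 m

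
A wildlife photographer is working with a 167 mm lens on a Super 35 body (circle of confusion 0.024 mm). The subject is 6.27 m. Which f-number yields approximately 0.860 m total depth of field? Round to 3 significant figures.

Write h = H − f = f²/(N·c). The thin-lens limits are Dn = s·h/(h + (s−f)) and Df = s·h/(h − (s−f)), so DoF = Df − Dn = 2·s·(s−f)·h / (h² − (s−f)²).
That is a quadratic in h: DoF·h² − 2·s·(s−f)·h − DoF·(s−f)² = 0 ⇒ h = (s−f)·(s + √(s² + DoF²)) / DoF = 6103 × (6270 + √(6270² + 860²)) / 860 = 6103 × (6270 + 6328.70) / 860 ≈ 89407 mm.
Then N = f²/(c·h) = 167² / (0.024 × 89407) = 27889 / 2145.8 ≈ 13.

f/13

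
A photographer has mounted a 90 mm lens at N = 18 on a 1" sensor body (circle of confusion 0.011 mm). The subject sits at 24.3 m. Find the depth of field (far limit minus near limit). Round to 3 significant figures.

Hyperfocal distance H = f²/(N·c) + f = 90²/(18 × 0.011) + 90 = 8100/0.198 + 90 ≈ 40999.1 mm ≈ 41.00 m.
Near limit Dn = s·(H − f)/(H + s − 2f) = 24300 × (40999.1 − 90) / (40999.1 + 24300 − 2 × 90) = 24300 × 40909.1 / 65119.1 ≈ 15266 mm.
Far limit Df = s·(H − f)/(H − s) = 24300 × (40999.1 − 90) / (40999.1 − 24300) = 24300 × 40909.1 / 16699.1 ≈ 59530 mm.
Depth of field = Df − Dn = 59530 − 15266 ≈ 44264 mm ≈ 44.3 m.

44.3 m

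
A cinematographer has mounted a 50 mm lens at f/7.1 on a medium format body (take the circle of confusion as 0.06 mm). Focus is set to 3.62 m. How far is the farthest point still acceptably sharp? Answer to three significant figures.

Hyperfocal distance H = f²/(N·c) + f = 50²/(7.1 × 0.06) + 50 = 2500/0.426 + 50 ≈ 5918.5 mm ≈ 5.919 m.
Far limit Df = s·(H − f)/(H − s) = 3620 × (5918.5 − 50) / (5918.5 − 3620) = 3620 × 5868.5 / 2298.5 ≈ 9242.4 mm ≈ 9.24 m.

9.24 m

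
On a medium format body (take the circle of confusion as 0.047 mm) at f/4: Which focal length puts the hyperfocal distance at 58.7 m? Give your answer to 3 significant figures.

105 mm

From H = f²/(N·c) + f, with f ≪ H: f ≈ √(H·N·c) = √(58700 × 4 × 0.047) = √11036 ≈ 105.1 mm.
The +f correction barely moves this — solving exactly, f² + N·c·f − N·c·H = 0 ⇒ f = (−N·c + √((N·c)² + 4·N·c·H))/2 = (−0.188 + √44142)/2 ≈ 104.96 mm, so f ≈ 105 mm.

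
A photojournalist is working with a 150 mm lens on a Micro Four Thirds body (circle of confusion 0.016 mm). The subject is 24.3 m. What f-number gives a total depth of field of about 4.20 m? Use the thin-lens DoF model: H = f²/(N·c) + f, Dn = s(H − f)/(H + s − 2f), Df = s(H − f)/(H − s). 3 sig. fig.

Write h = H − f = f²/(N·c). The thin-lens limits are Dn = s·h/(h + (s−f)) and Df = s·h/(h − (s−f)), so DoF = Df − Dn = 2·s·(s−f)·h / (h² − (s−f)²).
That is a quadratic in h: DoF·h² − 2·s·(s−f)·h − DoF·(s−f)² = 0 ⇒ h = (s−f)·(s + √(s² + DoF²)) / DoF = 24150 × (24300 + √(24300² + 4200²)) / 4200 = 24150 × (24300 + 24660.3) / 4200 ≈ 281522 mm.
Then N = f²/(c·h) = 150² / (0.016 × 281522) = 22500 / 4504.3 ≈ 5.

f/5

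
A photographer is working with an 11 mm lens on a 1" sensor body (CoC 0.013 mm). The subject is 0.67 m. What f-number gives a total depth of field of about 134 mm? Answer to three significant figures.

Write h = H − f = f²/(N·c). The thin-lens limits are Dn = s·h/(h + (s−f)) and Df = s·h/(h − (s−f)), so DoF = Df − Dn = 2·s·(s−f)·h / (h² − (s−f)²).
That is a quadratic in h: DoF·h² − 2·s·(s−f)·h − DoF·(s−f)² = 0 ⇒ h = (s−f)·(s + √(s² + DoF²)) / DoF = 659 × (670 + √(670² + 134²)) / 134 = 659 × (670 + 683.269) / 134 ≈ 6655.3 mm.
Then N = f²/(c·h) = 11² / (0.013 × 6655.3) = 121 / 86.518 ≈ 1.40.

f/1.40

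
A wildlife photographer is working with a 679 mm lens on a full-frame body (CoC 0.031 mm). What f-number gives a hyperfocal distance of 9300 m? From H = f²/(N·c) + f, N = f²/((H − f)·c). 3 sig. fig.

Rearrange H = f²/(N·c) + f for N: N = f² / ((H − f)·c).
N = 679² / ((9300000 − 679) × 0.031) = 461041 / 288279 ≈ 1.60.

f/1.60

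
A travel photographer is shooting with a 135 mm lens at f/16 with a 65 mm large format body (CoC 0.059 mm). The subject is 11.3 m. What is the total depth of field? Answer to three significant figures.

Hyperfocal distance H = f²/(N·c) + f = 135²/(16 × 0.059) + 135 = 18225/0.944 + 135 ≈ 19441.1 mm ≈ 19.44 m.
Near limit Dn = s·(H − f)/(H + s − 2f) = 11300 × (19441.1 − 135) / (19441.1 + 11300 − 2 × 135) = 11300 × 19306.1 / 30471.1 ≈ 7160 mm.
Far limit Df = s·(H − f)/(H − s) = 11300 × (19441.1 − 135) / (19441.1 − 11300) = 11300 × 19306.1 / 8141.1 ≈ 26797 mm.
Depth of field = Df − Dn = 26797 − 7160 ≈ 19637 mm ≈ 19.6 m.

19.6 m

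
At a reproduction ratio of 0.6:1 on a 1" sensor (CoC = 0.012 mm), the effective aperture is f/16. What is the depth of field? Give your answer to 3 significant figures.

1.07 mm

At magnification m, DoF ≈ 2·N_eff·c/m² = 2 × 16 × 0.012 / 0.6² = 0.384 / 0.36 ≈ 1.07 mm.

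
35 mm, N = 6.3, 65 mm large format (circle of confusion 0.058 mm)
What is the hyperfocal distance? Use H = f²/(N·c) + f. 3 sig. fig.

3.39 m

Hyperfocal distance H = f²/(N·c) + f = 35²/(6.3 × 0.058) + 35 = 1225/0.3654 + 35 ≈ 3387.5 mm ≈ 3.39 m.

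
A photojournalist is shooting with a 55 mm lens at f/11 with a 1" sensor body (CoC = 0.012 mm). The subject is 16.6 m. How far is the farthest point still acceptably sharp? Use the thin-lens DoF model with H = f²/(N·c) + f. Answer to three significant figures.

59.7 m

Hyperfocal distance H = f²/(N·c) + f = 55²/(11 × 0.012) + 55 = 3025/0.132 + 55 ≈ 22971.7 mm ≈ 22.97 m.
Far limit Df = s·(H − f)/(H − s) = 16600 × (22971.7 − 55) / (22971.7 − 16600) = 16600 × 22916.7 / 6371.7 ≈ 59704 mm ≈ 59.7 m.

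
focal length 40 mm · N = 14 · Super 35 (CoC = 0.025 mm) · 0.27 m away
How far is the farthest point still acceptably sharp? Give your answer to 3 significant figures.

284 mm

Hyperfocal distance H = f²/(N·c) + f = 40²/(14 × 0.025) + 40 = 1600/0.35 + 40 ≈ 4611.4 mm ≈ 4.611 m.
Far limit Df = s·(H − f)/(H − s) = 270 × (4611.4 − 40) / (4611.4 − 270) = 270 × 4571.4 / 4341.4 ≈ 284.30 mm.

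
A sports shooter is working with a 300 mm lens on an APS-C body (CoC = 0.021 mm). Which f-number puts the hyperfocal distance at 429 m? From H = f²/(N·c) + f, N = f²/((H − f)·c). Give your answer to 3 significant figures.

f/10

Rearrange H = f²/(N·c) + f for N: N = f² / ((H − f)·c).
N = 300² / ((429000 − 300) × 0.021) = 90000 / 9003 ≈ 10.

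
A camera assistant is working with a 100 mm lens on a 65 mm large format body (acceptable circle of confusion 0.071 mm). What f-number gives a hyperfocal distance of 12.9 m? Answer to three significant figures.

f/11

Rearrange H = f²/(N·c) + f for N: N = f² / ((H − f)·c).
N = 100² / ((12900 − 100) × 0.071) = 10000 / 908.8 ≈ 11.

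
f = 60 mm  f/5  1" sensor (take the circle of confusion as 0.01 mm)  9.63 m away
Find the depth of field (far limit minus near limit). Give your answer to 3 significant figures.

2.61 m

Hyperfocal distance H = f²/(N·c) + f = 60²/(5 × 0.01) + 60 = 3600/0.05 + 60 ≈ 72060.0 mm ≈ 72.06 m.
Near limit Dn = s·(H − f)/(H + s − 2f) = 9630 × (72060.0 − 60) / (72060.0 + 9630 − 2 × 60) = 9630 × 72000.0 / 81570.0 ≈ 8500.2 mm.
Far limit Df = s·(H − f)/(H − s) = 9630 × (72060.0 − 60) / (72060.0 − 9630) = 9630 × 72000.0 / 62430.0 ≈ 11106.2 mm.
Depth of field = Df − Dn = 11106.2 − 8500.2 ≈ 2606.0 mm ≈ 2.61 m.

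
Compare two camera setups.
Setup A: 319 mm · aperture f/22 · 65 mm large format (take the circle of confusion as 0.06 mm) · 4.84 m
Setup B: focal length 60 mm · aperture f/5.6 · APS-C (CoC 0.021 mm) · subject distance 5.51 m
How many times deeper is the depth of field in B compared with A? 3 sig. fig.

Setup A: H = 319²/(22×0.06) + 319 ≈ 77410.7 mm; DoF = Df − Dn = 5141.52 − 4571.88 ≈ 569.64 mm.
Setup B: H = 60²/(5.6×0.021) + 60 ≈ 30672.2 mm; DoF = Df − Dn = 6703.4 − 4677.3 ≈ 2026.1 mm.
Ratio = 2026.1 / 569.64 ≈ 3.56.

3.56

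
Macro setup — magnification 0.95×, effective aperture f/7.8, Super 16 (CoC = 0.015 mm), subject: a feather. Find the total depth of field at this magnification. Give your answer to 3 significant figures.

0.259 mm

At magnification m, DoF ≈ 2·N_eff·c/m² = 2 × 7.8 × 0.015 / 0.95² = 0.234 / 0.9025 ≈ 0.259 mm.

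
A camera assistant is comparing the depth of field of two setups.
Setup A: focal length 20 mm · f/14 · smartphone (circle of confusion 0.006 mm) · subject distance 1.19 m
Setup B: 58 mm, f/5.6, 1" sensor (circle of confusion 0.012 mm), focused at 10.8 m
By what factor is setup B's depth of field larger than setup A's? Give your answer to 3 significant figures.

7.81

Setup A: H = 20²/(14×0.006) + 20 ≈ 4781.9 mm; DoF = Df − Dn = 1577.62 − 955.29 ≈ 622.33 mm.
Setup B: H = 58²/(5.6×0.012) + 58 ≈ 50117.5 mm; DoF = Df − Dn = 13750.7 − 8891.9 ≈ 4858.8 mm.
Ratio = 4858.8 / 622.33 ≈ 7.81.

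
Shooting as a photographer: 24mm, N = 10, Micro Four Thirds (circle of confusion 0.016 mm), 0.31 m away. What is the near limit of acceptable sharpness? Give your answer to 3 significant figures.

287 mm

Hyperfocal distance H = f²/(N·c) + f = 24²/(10 × 0.016) + 24 = 576/0.16 + 24 ≈ 3624.0 mm ≈ 3.624 m.
Near limit Dn = s·(H − f)/(H + s − 2f) = 310 × (3624.0 − 24) / (3624.0 + 310 − 2 × 24) = 310 × 3600.0 / 3886.0 ≈ 287.18 mm.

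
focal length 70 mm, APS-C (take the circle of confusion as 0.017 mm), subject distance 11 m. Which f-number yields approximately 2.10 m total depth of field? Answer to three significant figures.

f/2.49

Write h = H − f = f²/(N·c). The thin-lens limits are Dn = s·h/(h + (s−f)) and Df = s·h/(h − (s−f)), so DoF = Df − Dn = 2·s·(s−f)·h / (h² − (s−f)²).
That is a quadratic in h: DoF·h² − 2·s·(s−f)·h − DoF·(s−f)² = 0 ⇒ h = (s−f)·(s + √(s² + DoF²)) / DoF = 10930 × (11000 + √(11000² + 2100²)) / 2100 = 10930 × (11000 + 11198.7) / 2100 ≈ 115539 mm.
Then N = f²/(c·h) = 70² / (0.017 × 115539) = 4900 / 1964.2 ≈ 2.49.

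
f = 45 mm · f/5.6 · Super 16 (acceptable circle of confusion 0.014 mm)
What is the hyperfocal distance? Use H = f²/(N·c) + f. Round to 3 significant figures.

25.9 m

Hyperfocal distance H = f²/(N·c) + f = 45²/(5.6 × 0.014) + 45 = 2025/0.0784 + 45 ≈ 25874.1 mm ≈ 25.9 m.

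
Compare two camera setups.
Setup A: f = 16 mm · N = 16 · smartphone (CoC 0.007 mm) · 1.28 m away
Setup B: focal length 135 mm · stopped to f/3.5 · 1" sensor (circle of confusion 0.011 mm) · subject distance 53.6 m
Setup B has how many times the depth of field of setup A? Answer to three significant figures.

6.01

Setup A: H = 16²/(16×0.007) + 16 ≈ 2301.7 mm; DoF = Df − Dn = 2863.5 − 824.2 ≈ 2039.3 mm.
Setup B: H = 135²/(3.5×0.011) + 135 ≈ 473511.6 mm; DoF = Df − Dn = 60425 − 48161 ≈ 12264 mm.
Ratio = 12264 / 2039.3 ≈ 6.01.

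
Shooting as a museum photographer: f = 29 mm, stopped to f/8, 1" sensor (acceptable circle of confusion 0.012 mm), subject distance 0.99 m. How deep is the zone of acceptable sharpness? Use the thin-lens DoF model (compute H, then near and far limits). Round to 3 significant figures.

Hyperfocal distance H = f²/(N·c) + f = 29²/(8 × 0.012) + 29 = 841/0.096 + 29 ≈ 8789.4 mm ≈ 8.789 m.
Near limit Dn = s·(H − f)/(H + s − 2f) = 990 × (8789.4 − 29) / (8789.4 + 990 − 2 × 29) = 990 × 8760.4 / 9721.4 ≈ 892.13 mm.
Far limit Df = s·(H − f)/(H − s) = 990 × (8789.4 − 29) / (8789.4 − 990) = 990 × 8760.4 / 7799.4 ≈ 1111.98 mm.
Depth of field = Df − Dn = 1111.98 − 892.13 ≈ 219.85 mm.

220 mm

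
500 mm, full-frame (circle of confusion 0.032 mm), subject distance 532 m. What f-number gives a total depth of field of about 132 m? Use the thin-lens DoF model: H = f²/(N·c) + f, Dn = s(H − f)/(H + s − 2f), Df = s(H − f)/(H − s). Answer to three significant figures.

f/1.80

Write h = H − f = f²/(N·c). The thin-lens limits are Dn = s·h/(h + (s−f)) and Df = s·h/(h − (s−f)), so DoF = Df − Dn = 2·s·(s−f)·h / (h² − (s−f)²).
That is a quadratic in h: DoF·h² − 2·s·(s−f)·h − DoF·(s−f)² = 0 ⇒ h = (s−f)·(s + √(s² + DoF²)) / DoF = 531500 × (532000 + √(532000² + 132000²)) / 132000 = 531500 × (532000 + 548131) / 132000 ≈ 4349165 mm.
Then N = f²/(c·h) = 500² / (0.032 × 4349165) = 250000 / 139173 ≈ 1.80.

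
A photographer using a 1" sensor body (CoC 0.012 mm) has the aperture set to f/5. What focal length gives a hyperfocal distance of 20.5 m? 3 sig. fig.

35.0 mm

From H = f²/(N·c) + f, with f ≪ H: f ≈ √(H·N·c) = √(20500 × 5 × 0.012) = √1230.0 ≈ 35.07 mm.
Exact: f² + N·c·f − N·c·H = 0 ⇒ f = (−N·c + √((N·c)² + 4·N·c·H))/2 = (−0.06 + √4920.0)/2 ≈ 35.041 mm ≈ 35.0 mm.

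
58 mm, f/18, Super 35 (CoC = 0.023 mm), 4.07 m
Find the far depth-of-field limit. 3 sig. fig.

8.04 m

Hyperfocal distance H = f²/(N·c) + f = 58²/(18 × 0.023) + 58 = 3364/0.414 + 58 ≈ 8183.6 mm ≈ 8.184 m.
Far limit Df = s·(H − f)/(H − s) = 4070 × (8183.6 − 58) / (8183.6 − 4070) = 4070 × 8125.6 / 4113.6 ≈ 8039.5 mm ≈ 8.04 m.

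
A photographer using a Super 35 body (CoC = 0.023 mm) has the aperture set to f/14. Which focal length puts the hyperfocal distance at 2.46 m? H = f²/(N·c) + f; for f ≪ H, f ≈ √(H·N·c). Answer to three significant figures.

From H = f²/(N·c) + f, with f ≪ H: f ≈ √(H·N·c) = √(2460 × 14 × 0.023) = √792.12 ≈ 28.14 mm.
Exact: f² + N·c·f − N·c·H = 0 ⇒ f = (−N·c + √((N·c)² + 4·N·c·H))/2 = (−0.322 + √3168.6)/2 ≈ 27.984 mm ≈ 28.0 mm.

28.0 mm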